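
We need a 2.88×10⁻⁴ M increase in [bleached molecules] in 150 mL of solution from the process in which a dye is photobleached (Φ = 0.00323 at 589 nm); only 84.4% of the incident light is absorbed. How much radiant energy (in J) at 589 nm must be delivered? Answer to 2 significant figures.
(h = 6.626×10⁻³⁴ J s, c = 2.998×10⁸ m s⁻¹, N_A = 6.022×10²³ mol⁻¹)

Product: (2.88×10⁻⁴ M)(0.15 L) = 4.320×10⁻⁵ mol.
Photons that must be absorbed: 4.320×10⁻⁵ / 0.00323 = 0.01337 mol.
Incident photons needed: 0.01337 / 0.844 = 0.01584 mol.
Photon energy: hc/λ = 3.373×10⁻¹⁹ J; per mole, 2.031×10⁵ J mol⁻¹.
Energy required: 0.01584 × 2.031×10⁵ = 3200 J.

3200 J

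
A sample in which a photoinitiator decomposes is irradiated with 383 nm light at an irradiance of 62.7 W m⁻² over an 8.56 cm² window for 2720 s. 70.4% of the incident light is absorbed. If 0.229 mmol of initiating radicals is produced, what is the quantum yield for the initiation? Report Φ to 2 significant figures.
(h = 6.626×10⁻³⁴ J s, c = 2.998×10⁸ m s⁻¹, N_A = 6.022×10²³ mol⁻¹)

Product: 0.229 mmol = 2.29×10⁻⁴ mol.
Photon energy at 383 nm: hc/λ = (6.626×10⁻³⁴)(2.998×10⁸)/(383×10⁻⁹) = 5.187×10⁻¹⁹ J.
Energy delivered: (62.7 W m⁻²)(8.56×10⁻⁴ m²)(2720 s) = 146.0 J.
Photons incident: 146.0 / 5.187×10⁻¹⁹ = 2.815×10²⁰, i.e. 2.815×10²⁰/6.022×10²³ = 4.675×10⁻⁴ mol.
Photons absorbed: 0.704 × 4.675×10⁻⁴ = 3.291×10⁻⁴ mol.
Φ = 2.29×10⁻⁴ mol / 3.291×10⁻⁴ mol photons = 0.70.

Φ = 0.70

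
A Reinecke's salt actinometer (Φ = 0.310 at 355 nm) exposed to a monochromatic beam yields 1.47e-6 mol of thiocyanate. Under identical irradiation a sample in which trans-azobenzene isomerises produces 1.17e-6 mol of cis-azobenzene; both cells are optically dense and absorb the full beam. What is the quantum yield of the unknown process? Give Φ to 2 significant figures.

Photons absorbed by the actinometer: 1.47e-6 / 0.310 = 4.742e-6 mol.
Φ(unknown) = 1.17e-6 / 4.742e-6 = 0.25.

Φ = 0.25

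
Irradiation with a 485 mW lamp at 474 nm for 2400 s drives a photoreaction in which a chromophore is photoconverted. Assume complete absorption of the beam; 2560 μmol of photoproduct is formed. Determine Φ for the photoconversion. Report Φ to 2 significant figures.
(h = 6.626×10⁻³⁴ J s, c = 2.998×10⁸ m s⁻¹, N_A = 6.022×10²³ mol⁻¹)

Φ = 0.56

Product: 2560 μmol = 0.00256 mol.
Photon energy at 474 nm: hc/λ = (6.626×10⁻³⁴)(2.998×10⁸)/(474×10⁻⁹) = 4.191×10⁻¹⁹ J.
Energy delivered: (485 mW)(2400 s) = 1164 J.
Photons incident: 1164 / 4.191×10⁻¹⁹ = 2.777×10²¹, i.e. 2.777×10²¹/6.022×10²³ = 0.004611 mol.
Φ = 0.00256 mol / 0.004611 mol photons = 0.56.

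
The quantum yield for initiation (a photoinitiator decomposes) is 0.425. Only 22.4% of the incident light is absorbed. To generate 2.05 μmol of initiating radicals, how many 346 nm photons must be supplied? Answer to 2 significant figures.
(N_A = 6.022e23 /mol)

1.3e19 photons

Product: 2.05 μmol = 2.05e-6 mol.
Photons that must be absorbed: 2.05e-6 / 0.425 = 4.824e-6 mol.
Incident photons needed: 4.824e-6 / 0.224 = 2.154e-5 mol.
Photon count: 2.154e-5 × 6.022e23 = 1.3e19.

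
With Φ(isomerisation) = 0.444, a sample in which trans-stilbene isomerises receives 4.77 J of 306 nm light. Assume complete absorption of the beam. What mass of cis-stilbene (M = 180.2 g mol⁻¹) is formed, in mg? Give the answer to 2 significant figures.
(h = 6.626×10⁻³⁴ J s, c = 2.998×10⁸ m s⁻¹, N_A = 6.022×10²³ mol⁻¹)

Photon energy at 306 nm: hc/λ = (6.626×10⁻³⁴)(2.998×10⁸)/(306×10⁻⁹) = 6.492×10⁻¹⁹ J.
Photons incident: 4.77 / 6.492×10⁻¹⁹ = 7.348×10¹⁸, i.e. 7.348×10¹⁸/6.022×10²³ = 1.220×10⁻⁵ mol.
Product: Φ × n_abs = 0.444 × 1.220×10⁻⁵ = 5.417×10⁻⁶ mol.
Mass: 5.417×10⁻⁶ × 180.2 = 9.761×10⁻⁴ g = 0.98 mg.

0.98 mg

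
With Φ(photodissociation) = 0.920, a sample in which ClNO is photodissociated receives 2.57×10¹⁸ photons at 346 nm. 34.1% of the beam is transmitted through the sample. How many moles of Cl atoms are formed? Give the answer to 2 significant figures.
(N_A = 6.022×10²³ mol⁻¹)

Moles of photons: 2.57×10¹⁸ / 6.022×10²³ = 4.268×10⁻⁶ mol.
Fraction absorbed: 1 − 34.1/100 = 0.6590.
Photons absorbed: 0.6590 × 4.268×10⁻⁶ = 2.813×10⁻⁶ mol.
Product: Φ × n_abs = 0.920 × 2.813×10⁻⁶ = 2.588×10⁻⁶ mol.

2.6×10⁻⁶ mol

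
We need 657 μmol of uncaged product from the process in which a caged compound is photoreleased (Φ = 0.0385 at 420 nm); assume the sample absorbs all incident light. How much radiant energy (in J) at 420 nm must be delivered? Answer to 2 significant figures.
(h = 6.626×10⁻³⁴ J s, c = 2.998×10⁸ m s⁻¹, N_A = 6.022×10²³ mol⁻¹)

Product: 657 μmol = 6.57×10⁻⁴ mol.
Photons that must be absorbed: 6.57×10⁻⁴ / 0.0385 = 0.01706 mol.
Photon energy: hc/λ = 4.730×10⁻¹⁹ J; per mole, 2.848×10⁵ J mol⁻¹.
Energy required: 0.01706 × 2.848×10⁵ = 4900 J.

4900 J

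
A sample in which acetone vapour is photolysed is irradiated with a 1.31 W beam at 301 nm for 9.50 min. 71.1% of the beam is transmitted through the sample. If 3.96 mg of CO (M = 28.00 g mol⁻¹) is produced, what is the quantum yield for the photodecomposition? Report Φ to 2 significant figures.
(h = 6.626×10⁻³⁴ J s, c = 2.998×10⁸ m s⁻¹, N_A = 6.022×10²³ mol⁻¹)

Φ = 0.26

Product: 3.96 mg / 28.00 g mol⁻¹ = 1.414×10⁻⁴ mol.
Photon energy at 301 nm: hc/λ = (6.626×10⁻³⁴)(2.998×10⁸)/(301×10⁻⁹) = 6.600×10⁻¹⁹ J.
Energy delivered: (1.31 W)(570 s) = 746.7 J.
Photons incident: 746.7 / 6.600×10⁻¹⁹ = 1.131×10²¹, i.e. 1.131×10²¹/6.022×10²³ = 0.001878 mol.
Fraction absorbed: 1 − 71.1/100 = 0.2890.
Photons absorbed: 0.2890 × 0.001878 = 5.427×10⁻⁴ mol.
Φ = 1.414×10⁻⁴ mol / 5.427×10⁻⁴ mol photons = 0.26.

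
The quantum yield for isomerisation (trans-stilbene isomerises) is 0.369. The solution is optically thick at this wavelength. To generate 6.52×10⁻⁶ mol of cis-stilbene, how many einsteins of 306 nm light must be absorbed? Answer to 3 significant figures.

1.77×10⁻⁵ einstein

Photons that must be absorbed: 6.52×10⁻⁶ / 0.369 = 1.767×10⁻⁵ mol.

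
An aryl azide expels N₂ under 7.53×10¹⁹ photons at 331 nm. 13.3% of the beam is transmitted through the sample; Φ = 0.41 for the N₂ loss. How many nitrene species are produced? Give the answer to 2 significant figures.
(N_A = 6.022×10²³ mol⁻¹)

Moles of photons: 7.53×10¹⁹ / 6.022×10²³ = 1.250×10⁻⁴ mol.
Fraction absorbed: 1 − 13.3/100 = 0.8670.
Photons absorbed: 0.8670 × 1.250×10⁻⁴ = 1.084×10⁻⁴ mol.
Product: Φ × n_abs = 0.41 × 1.084×10⁻⁴ = 4.444×10⁻⁵ mol.
As a count: 4.444×10⁻⁵ × 6.022×10²³ = 2.7×10¹⁹.

2.7×10¹⁹ species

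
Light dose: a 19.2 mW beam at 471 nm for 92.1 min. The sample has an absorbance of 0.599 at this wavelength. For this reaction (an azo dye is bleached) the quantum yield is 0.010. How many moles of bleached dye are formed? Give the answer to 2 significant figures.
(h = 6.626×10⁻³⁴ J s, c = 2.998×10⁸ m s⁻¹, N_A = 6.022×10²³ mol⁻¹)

3.1×10⁻⁶ mol

Photon energy at 471 nm: hc/λ = (6.626×10⁻³⁴)(2.998×10⁸)/(471×10⁻⁹) = 4.218×10⁻¹⁹ J.
Energy delivered: (19.2 mW)(5526 s) = 106.1 J.
Photons incident: 106.1 / 4.218×10⁻¹⁹ = 2.515×10²⁰, i.e. 2.515×10²⁰/6.022×10²³ = 4.176×10⁻⁴ mol.
Fraction absorbed: 1 − 10^(−0.599) = 0.7482.
Photons absorbed: 0.7482 × 4.176×10⁻⁴ = 3.124×10⁻⁴ mol.
Product: Φ × n_abs = 0.010 × 3.124×10⁻⁴ = 3.124×10⁻⁶ mol.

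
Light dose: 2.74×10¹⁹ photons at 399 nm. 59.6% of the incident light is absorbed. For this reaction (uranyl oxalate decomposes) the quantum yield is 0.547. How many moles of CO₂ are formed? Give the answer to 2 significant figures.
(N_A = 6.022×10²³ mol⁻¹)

Moles of photons: 2.74×10¹⁹ / 6.022×10²³ = 4.550×10⁻⁵ mol.
Photons absorbed: 0.596 × 4.550×10⁻⁵ = 2.712×10⁻⁵ mol.
Product: Φ × n_abs = 0.547 × 2.712×10⁻⁵ = 1.483×10⁻⁵ mol.

1.5×10⁻⁵ mol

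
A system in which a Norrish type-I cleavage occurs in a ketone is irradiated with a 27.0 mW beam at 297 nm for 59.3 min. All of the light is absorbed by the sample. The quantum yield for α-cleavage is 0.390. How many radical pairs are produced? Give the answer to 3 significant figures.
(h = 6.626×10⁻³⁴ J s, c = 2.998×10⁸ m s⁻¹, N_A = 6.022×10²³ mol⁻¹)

Photon energy at 297 nm: hc/λ = (6.626×10⁻³⁴)(2.998×10⁸)/(297×10⁻⁹) = 6.688×10⁻¹⁹ J.
Energy delivered: (27.0 mW)(3558 s) = 96.07 J.
Photons incident: 96.07 / 6.688×10⁻¹⁹ = 1.436×10²⁰, i.e. 1.436×10²⁰/6.022×10²³ = 2.385×10⁻⁴ mol.
Product: Φ × n_abs = 0.390 × 2.385×10⁻⁴ = 9.302×10⁻⁵ mol.
As a count: 9.302×10⁻⁵ × 6.022×10²³ = 5.60×10¹⁹.

5.60×10¹⁹ radical pairs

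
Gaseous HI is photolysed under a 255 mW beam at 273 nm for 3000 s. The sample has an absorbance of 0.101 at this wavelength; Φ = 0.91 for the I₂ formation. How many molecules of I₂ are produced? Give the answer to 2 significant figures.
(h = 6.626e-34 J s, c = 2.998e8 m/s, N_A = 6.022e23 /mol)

2.0e20 molecules

Photon energy at 273 nm: hc/λ = (6.626e-34)(2.998e8)/(273e-9) = 7.276e-19 J.
Energy delivered: (255 mW)(3000 s) = 765.0 J.
Photons incident: 765.0 / 7.276e-19 = 1.051e21, i.e. 1.051e21/6.022e23 = 0.001745 mol.
Fraction absorbed: 1 − 10^(−0.101) = 0.2075.
Photons absorbed: 0.2075 × 0.001745 = 3.621e-4 mol.
Product: Φ × n_abs = 0.91 × 3.621e-4 = 3.295e-4 mol.
As a count: 3.295e-4 × 6.022e23 = 2.0e20.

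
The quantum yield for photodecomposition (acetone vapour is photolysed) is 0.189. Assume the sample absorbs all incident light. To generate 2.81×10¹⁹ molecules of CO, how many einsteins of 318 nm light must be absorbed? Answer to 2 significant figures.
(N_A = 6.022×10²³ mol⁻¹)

Product: 2.81×10¹⁹ / 6.022×10²³ = 4.666×10⁻⁵ mol.
Photons that must be absorbed: 4.666×10⁻⁵ / 0.189 = 2.469×10⁻⁴ mol.

2.5×10⁻⁴ einstein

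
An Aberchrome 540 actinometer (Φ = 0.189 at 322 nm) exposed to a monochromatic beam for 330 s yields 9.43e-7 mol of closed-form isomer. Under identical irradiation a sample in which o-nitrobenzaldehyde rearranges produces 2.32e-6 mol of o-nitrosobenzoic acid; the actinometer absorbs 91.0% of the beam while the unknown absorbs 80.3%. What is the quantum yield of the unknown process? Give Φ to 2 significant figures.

Φ = 0.53

Photons absorbed by the actinometer: 9.43e-7 / 0.189 = 4.989e-6 mol.
Incident flux: 4.989e-6 / 0.910 = 5.482e-6 einstein.
Absorbed by unknown: 0.803 × 5.482e-6 = 4.402e-6 mol.
Φ(unknown) = 2.32e-6 / 4.402e-6 = 0.53.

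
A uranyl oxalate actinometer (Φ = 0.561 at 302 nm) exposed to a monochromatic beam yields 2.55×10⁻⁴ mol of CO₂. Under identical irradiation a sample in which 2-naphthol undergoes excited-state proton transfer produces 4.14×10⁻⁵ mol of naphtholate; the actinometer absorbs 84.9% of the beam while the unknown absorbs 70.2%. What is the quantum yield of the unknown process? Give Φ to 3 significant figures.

Φ = 0.110

Photons absorbed by the actinometer: 2.55×10⁻⁴ / 0.561 = 4.545×10⁻⁴ mol.
Incident flux: 4.545×10⁻⁴ / 0.849 = 5.353×10⁻⁴ einstein.
Absorbed by unknown: 0.702 × 5.353×10⁻⁴ = 3.758×10⁻⁴ mol.
Φ(unknown) = 4.14×10⁻⁵ / 3.758×10⁻⁴ = 0.110.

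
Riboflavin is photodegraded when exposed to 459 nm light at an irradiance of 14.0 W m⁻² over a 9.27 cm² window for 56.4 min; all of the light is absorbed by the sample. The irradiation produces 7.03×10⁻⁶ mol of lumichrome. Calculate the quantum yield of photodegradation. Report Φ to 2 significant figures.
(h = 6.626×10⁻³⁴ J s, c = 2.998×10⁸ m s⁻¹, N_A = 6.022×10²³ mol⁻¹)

Φ = 0.042

Photon energy at 459 nm: hc/λ = (6.626×10⁻³⁴)(2.998×10⁸)/(459×10⁻⁹) = 4.328×10⁻¹⁹ J.
Energy delivered: (14.0 W m⁻²)(9.27×10⁻⁴ m²)(3384 s) = 43.92 J.
Photons incident: 43.92 / 4.328×10⁻¹⁹ = 1.015×10²⁰, i.e. 1.015×10²⁰/6.022×10²³ = 1.685×10⁻⁴ mol.
Φ = 7.03×10⁻⁶ mol / 1.685×10⁻⁴ mol photons = 0.042.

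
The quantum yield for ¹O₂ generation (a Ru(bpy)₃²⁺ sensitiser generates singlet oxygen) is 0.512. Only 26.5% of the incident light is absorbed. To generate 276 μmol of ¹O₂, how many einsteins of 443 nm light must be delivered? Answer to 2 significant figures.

0.0020 einstein

Product: 276 μmol = 2.76×10⁻⁴ mol.
Photons that must be absorbed: 2.76×10⁻⁴ / 0.512 = 5.391×10⁻⁴ mol.
Incident photons needed: 5.391×10⁻⁴ / 0.265 = 0.002034 mol.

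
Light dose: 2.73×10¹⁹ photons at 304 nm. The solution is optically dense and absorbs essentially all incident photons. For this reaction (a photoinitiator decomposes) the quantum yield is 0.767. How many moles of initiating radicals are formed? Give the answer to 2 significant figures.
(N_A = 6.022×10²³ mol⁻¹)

Moles of photons: 2.73×10¹⁹ / 6.022×10²³ = 4.533×10⁻⁵ mol.
Product: Φ × n_abs = 0.767 × 4.533×10⁻⁵ = 3.477×10⁻⁵ mol.

3.5×10⁻⁵ mol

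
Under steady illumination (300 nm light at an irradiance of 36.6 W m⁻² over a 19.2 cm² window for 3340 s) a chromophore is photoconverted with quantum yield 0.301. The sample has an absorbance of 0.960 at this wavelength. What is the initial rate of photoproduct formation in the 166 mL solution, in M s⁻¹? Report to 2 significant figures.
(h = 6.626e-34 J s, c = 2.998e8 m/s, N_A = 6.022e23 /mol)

Photon energy at 300 nm: hc/λ = (6.626e-34)(2.998e8)/(300e-9) = 6.622e-19 J.
Energy delivered: (36.6 W m⁻²)(19.2e-4 m²)(3340 s) = 234.7 J.
Photons incident: 234.7 / 6.622e-19 = 3.544e20, i.e. 3.544e20/6.022e23 = 5.885e-4 mol.
Fraction absorbed: 1 − 10^(−0.960) = 0.8904.
Photons absorbed: 0.8904 × 5.885e-4 = 5.240e-4 mol.
Product formed: 0.301 × 5.240e-4 = 1.577e-4 mol.
Rate: 1.577e-4 mol / (3340 s × 0.166 L) = 2.8e-7 M s⁻¹.

2.8e-7 M s⁻¹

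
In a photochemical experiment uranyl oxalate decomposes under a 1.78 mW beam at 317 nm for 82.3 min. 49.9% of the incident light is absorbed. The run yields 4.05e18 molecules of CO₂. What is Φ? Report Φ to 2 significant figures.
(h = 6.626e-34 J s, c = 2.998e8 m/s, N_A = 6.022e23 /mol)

Φ = 0.58

Product: 4.05e18 / 6.022e23 = 6.725e-6 mol.
Photon energy at 317 nm: hc/λ = (6.626e-34)(2.998e8)/(317e-9) = 6.266e-19 J.
Energy delivered: (1.78 mW)(4938 s) = 8.790 J.
Photons incident: 8.790 / 6.266e-19 = 1.403e19, i.e. 1.403e19/6.022e23 = 2.330e-5 mol.
Photons absorbed: 0.499 × 2.330e-5 = 1.163e-5 mol.
Φ = 6.725e-6 mol / 1.163e-5 mol photons = 0.58.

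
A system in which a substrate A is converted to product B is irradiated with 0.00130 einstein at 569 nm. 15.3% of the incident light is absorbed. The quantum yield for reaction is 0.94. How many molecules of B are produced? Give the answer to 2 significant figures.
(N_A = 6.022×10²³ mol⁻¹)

Photons absorbed: 0.153 × 0.00130 = 1.989×10⁻⁴ mol.
Product: Φ × n_abs = 0.94 × 1.989×10⁻⁴ = 1.870×10⁻⁴ mol.
As a count: 1.870×10⁻⁴ × 6.022×10²³ = 1.1×10²⁰.

1.1×10²⁰ molecules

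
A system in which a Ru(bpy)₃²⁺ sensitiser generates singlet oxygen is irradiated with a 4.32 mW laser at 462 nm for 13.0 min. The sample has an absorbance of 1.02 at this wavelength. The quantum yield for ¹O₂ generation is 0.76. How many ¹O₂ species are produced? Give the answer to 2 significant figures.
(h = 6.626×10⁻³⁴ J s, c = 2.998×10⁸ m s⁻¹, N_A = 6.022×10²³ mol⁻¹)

Photon energy at 462 nm: hc/λ = (6.626×10⁻³⁴)(2.998×10⁸)/(462×10⁻⁹) = 4.300×10⁻¹⁹ J.
Energy delivered: (4.32 mW)(780 s) = 3.370 J.
Photons incident: 3.370 / 4.300×10⁻¹⁹ = 7.837×10¹⁸, i.e. 7.837×10¹⁸/6.022×10²³ = 1.301×10⁻⁵ mol.
Fraction absorbed: 1 − 10^(−1.02) = 0.9045.
Photons absorbed: 0.9045 × 1.301×10⁻⁵ = 1.177×10⁻⁵ mol.
Product: Φ × n_abs = 0.76 × 1.177×10⁻⁵ = 8.945×10⁻⁶ mol.
As a count: 8.945×10⁻⁶ × 6.022×10²³ = 5.4×10¹⁸.

5.4×10¹⁸ species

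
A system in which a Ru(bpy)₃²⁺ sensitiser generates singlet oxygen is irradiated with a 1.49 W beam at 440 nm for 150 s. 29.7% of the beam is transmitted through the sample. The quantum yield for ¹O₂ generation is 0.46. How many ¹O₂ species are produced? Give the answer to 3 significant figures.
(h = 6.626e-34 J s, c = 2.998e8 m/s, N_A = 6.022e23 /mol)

1.60e20 species

Photon energy at 440 nm: hc/λ = (6.626e-34)(2.998e8)/(440e-9) = 4.515e-19 J.
Energy delivered: (1.49 W)(150 s) = 223.5 J.
Photons incident: 223.5 / 4.515e-19 = 4.950e20, i.e. 4.950e20/6.022e23 = 8.220e-4 mol.
Fraction absorbed: 1 − 29.7/100 = 0.7030.
Photons absorbed: 0.7030 × 8.220e-4 = 5.779e-4 mol.
Product: Φ × n_abs = 0.46 × 5.779e-4 = 2.658e-4 mol.
As a count: 2.658e-4 × 6.022e23 = 1.60e20.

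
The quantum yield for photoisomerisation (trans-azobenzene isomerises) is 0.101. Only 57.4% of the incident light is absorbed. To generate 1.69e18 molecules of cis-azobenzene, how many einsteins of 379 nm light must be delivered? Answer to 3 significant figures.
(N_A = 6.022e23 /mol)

4.84e-5 einstein

Product: 1.69e18 / 6.022e23 = 2.806e-6 mol.
Photons that must be absorbed: 2.806e-6 / 0.101 = 2.778e-5 mol.
Incident photons needed: 2.778e-5 / 0.574 = 4.840e-5 mol.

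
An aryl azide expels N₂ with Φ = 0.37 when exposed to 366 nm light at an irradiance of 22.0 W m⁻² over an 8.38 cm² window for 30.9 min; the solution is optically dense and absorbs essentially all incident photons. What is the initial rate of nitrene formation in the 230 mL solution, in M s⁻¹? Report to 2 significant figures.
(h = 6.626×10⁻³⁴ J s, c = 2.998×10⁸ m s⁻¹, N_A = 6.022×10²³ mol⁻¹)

Photon energy at 366 nm: hc/λ = (6.626×10⁻³⁴)(2.998×10⁸)/(366×10⁻⁹) = 5.428×10⁻¹⁹ J.
Energy delivered: (22.0 W m⁻²)(8.38×10⁻⁴ m²)(1854 s) = 34.18 J.
Photons incident: 34.18 / 5.428×10⁻¹⁹ = 6.297×10¹⁹, i.e. 6.297×10¹⁹/6.022×10²³ = 1.046×10⁻⁴ mol.
Product formed: 0.37 × 1.046×10⁻⁴ = 3.870×10⁻⁵ mol.
Rate: 3.870×10⁻⁵ mol / (1854 s × 0.23 L) = 9.1×10⁻⁸ M s⁻¹.

9.1×10⁻⁸ M s⁻¹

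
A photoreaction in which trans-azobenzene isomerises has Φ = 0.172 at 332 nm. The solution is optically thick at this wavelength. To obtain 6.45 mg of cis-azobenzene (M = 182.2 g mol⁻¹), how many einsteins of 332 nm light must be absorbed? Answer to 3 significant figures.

Product: 6.45 mg / 182.2 g mol⁻¹ = 3.540e-5 mol.
Photons that must be absorbed: 3.540e-5 / 0.172 = 2.058e-4 mol.

2.06e-4 einstein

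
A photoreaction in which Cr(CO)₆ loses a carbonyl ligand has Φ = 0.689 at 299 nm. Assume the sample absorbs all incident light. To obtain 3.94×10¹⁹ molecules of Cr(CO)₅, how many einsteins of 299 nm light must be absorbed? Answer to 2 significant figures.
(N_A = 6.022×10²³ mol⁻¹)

Product: 3.94×10¹⁹ / 6.022×10²³ = 6.543×10⁻⁵ mol.
Photons that must be absorbed: 6.543×10⁻⁵ / 0.689 = 9.496×10⁻⁵ mol.

9.5×10⁻⁵ einstein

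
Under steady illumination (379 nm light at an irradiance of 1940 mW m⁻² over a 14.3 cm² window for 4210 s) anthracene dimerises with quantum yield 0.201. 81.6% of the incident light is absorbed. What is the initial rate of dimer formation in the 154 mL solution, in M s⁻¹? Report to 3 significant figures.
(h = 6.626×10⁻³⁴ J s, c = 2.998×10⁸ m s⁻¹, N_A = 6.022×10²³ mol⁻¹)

Photon energy at 379 nm: hc/λ = (6.626×10⁻³⁴)(2.998×10⁸)/(379×10⁻⁹) = 5.241×10⁻¹⁹ J.
Energy delivered: (1940 mW m⁻²)(14.3×10⁻⁴ m²)(4210 s) = 11.68 J.
Photons incident: 11.68 / 5.241×10⁻¹⁹ = 2.229×10¹⁹, i.e. 2.229×10¹⁹/6.022×10²³ = 3.701×10⁻⁵ mol.
Photons absorbed: 0.816 × 3.701×10⁻⁵ = 3.020×10⁻⁵ mol.
Product formed: 0.201 × 3.020×10⁻⁵ = 6.070×10⁻⁶ mol.
Rate: 6.070×10⁻⁶ mol / (4210 s × 0.154 L) = 9.36×10⁻⁹ M s⁻¹.

9.36×10⁻⁹ M s⁻¹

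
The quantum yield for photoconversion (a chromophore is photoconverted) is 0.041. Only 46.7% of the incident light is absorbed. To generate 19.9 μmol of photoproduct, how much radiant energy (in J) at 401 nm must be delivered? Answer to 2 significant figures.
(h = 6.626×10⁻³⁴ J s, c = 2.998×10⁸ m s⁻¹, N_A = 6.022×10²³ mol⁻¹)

310 J

Product: 19.9 μmol = 1.99×10⁻⁵ mol.
Photons that must be absorbed: 1.99×10⁻⁵ / 0.041 = 4.854×10⁻⁴ mol.
Incident photons needed: 4.854×10⁻⁴ / 0.467 = 0.001039 mol.
Photon energy: hc/λ = 4.954×10⁻¹⁹ J; per mole, 2.983×10⁵ J mol⁻¹.
Energy required: 0.001039 × 2.983×10⁵ = 310 J.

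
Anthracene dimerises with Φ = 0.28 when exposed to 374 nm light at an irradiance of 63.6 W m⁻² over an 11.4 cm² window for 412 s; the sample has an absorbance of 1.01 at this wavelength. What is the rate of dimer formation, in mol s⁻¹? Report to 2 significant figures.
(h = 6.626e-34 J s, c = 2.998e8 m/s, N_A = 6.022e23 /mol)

5.7e-8 mol s⁻¹

Photon energy at 374 nm: hc/λ = (6.626e-34)(2.998e8)/(374e-9) = 5.311e-19 J.
Energy delivered: (63.6 W m⁻²)(11.4e-4 m²)(412 s) = 29.87 J.
Photons incident: 29.87 / 5.311e-19 = 5.624e19, i.e. 5.624e19/6.022e23 = 9.339e-5 mol.
Fraction absorbed: 1 − 10^(−1.01) = 0.9023.
Photons absorbed: 0.9023 × 9.339e-5 = 8.427e-5 mol.
Product formed: 0.28 × 8.427e-5 = 2.360e-5 mol.
Rate: 2.360e-5 / 412 s = 5.7e-8 mol s⁻¹.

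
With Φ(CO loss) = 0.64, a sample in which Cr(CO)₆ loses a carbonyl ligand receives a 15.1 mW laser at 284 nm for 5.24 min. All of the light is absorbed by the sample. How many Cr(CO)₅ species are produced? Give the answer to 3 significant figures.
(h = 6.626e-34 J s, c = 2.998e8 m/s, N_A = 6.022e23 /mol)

4.34e18 species

Photon energy at 284 nm: hc/λ = (6.626e-34)(2.998e8)/(284e-9) = 6.995e-19 J.
Energy delivered: (15.1 mW)(314.4 s) = 4.747 J.
Photons incident: 4.747 / 6.995e-19 = 6.786e18, i.e. 6.786e18/6.022e23 = 1.127e-5 mol.
Product: Φ × n_abs = 0.64 × 1.127e-5 = 7.213e-6 mol.
As a count: 7.213e-6 × 6.022e23 = 4.34e18.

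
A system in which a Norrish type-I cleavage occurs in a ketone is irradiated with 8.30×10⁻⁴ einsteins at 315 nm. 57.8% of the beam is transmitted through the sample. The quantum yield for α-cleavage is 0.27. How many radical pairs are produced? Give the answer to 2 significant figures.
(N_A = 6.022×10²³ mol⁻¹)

Fraction absorbed: 1 − 57.8/100 = 0.4220.
Photons absorbed: 0.4220 × 8.30×10⁻⁴ = 3.503×10⁻⁴ mol.
Product: Φ × n_abs = 0.27 × 3.503×10⁻⁴ = 9.458×10⁻⁵ mol.
As a count: 9.458×10⁻⁵ × 6.022×10²³ = 5.7×10¹⁹.

5.7×10¹⁹ radical pairs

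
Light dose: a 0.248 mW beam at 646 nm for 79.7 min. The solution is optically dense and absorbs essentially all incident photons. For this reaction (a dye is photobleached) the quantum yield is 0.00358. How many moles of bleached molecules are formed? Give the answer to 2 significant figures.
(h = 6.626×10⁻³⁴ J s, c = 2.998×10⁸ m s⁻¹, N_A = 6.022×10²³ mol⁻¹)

Photon energy at 646 nm: hc/λ = (6.626×10⁻³⁴)(2.998×10⁸)/(646×10⁻⁹) = 3.075×10⁻¹⁹ J.
Energy delivered: (0.248 mW)(4782 s) = 1.186 J.
Photons incident: 1.186 / 3.075×10⁻¹⁹ = 3.857×10¹⁸, i.e. 3.857×10¹⁸/6.022×10²³ = 6.405×10⁻⁶ mol.
Product: Φ × n_abs = 0.00358 × 6.405×10⁻⁶ = 2.293×10⁻⁸ mol.

2.3×10⁻⁸ mol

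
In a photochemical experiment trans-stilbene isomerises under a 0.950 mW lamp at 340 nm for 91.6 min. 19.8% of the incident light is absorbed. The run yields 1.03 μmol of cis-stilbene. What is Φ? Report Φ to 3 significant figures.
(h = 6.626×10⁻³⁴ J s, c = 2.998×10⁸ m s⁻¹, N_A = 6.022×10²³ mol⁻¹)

Φ = 0.351

Product: 1.03 μmol = 1.03×10⁻⁶ mol.
Photon energy at 340 nm: hc/λ = (6.626×10⁻³⁴)(2.998×10⁸)/(340×10⁻⁹) = 5.843×10⁻¹⁹ J.
Energy delivered: (0.950 mW)(5496 s) = 5.221 J.
Photons incident: 5.221 / 5.843×10⁻¹⁹ = 8.935×10¹⁸, i.e. 8.935×10¹⁸/6.022×10²³ = 1.484×10⁻⁵ mol.
Photons absorbed: 0.198 × 1.484×10⁻⁵ = 2.938×10⁻⁶ mol.
Φ = 1.03×10⁻⁶ mol / 2.938×10⁻⁶ mol photons = 0.351.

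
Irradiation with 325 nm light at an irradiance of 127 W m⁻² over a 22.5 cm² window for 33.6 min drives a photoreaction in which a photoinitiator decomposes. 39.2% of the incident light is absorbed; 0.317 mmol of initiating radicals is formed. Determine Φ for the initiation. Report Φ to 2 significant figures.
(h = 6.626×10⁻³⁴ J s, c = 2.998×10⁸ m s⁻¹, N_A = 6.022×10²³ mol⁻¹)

Product: 0.317 mmol = 3.17×10⁻⁴ mol.
Photon energy at 325 nm: hc/λ = (6.626×10⁻³⁴)(2.998×10⁸)/(325×10⁻⁹) = 6.112×10⁻¹⁹ J.
Energy delivered: (127 W m⁻²)(22.5×10⁻⁴ m²)(2016 s) = 576.1 J.
Photons incident: 576.1 / 6.112×10⁻¹⁹ = 9.426×10²⁰, i.e. 9.426×10²⁰/6.022×10²³ = 0.001565 mol.
Photons absorbed: 0.392 × 0.001565 = 6.135×10⁻⁴ mol.
Φ = 3.17×10⁻⁴ mol / 6.135×10⁻⁴ mol photons = 0.52.

Φ = 0.52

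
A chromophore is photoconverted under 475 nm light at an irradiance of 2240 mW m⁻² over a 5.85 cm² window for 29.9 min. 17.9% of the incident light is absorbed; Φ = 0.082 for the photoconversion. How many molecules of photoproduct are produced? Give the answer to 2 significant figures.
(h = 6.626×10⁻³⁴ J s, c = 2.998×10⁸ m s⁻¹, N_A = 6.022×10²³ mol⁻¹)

Photon energy at 475 nm: hc/λ = (6.626×10⁻³⁴)(2.998×10⁸)/(475×10⁻⁹) = 4.182×10⁻¹⁹ J.
Energy delivered: (2240 mW m⁻²)(5.85×10⁻⁴ m²)(1794 s) = 2.351 J.
Photons incident: 2.351 / 4.182×10⁻¹⁹ = 5.622×10¹⁸, i.e. 5.622×10¹⁸/6.022×10²³ = 9.336×10⁻⁶ mol.
Photons absorbed: 0.179 × 9.336×10⁻⁶ = 1.671×10⁻⁶ mol.
Product: Φ × n_abs = 0.082 × 1.671×10⁻⁶ = 1.370×10⁻⁷ mol.
As a count: 1.370×10⁻⁷ × 6.022×10²³ = 8.3×10¹⁶.

8.3×10¹⁶ molecules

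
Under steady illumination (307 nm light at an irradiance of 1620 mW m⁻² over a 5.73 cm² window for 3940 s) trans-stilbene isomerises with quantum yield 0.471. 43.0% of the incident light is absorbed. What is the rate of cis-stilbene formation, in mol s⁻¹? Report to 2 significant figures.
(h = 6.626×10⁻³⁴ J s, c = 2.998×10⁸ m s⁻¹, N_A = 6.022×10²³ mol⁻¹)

Photon energy at 307 nm: hc/λ = (6.626×10⁻³⁴)(2.998×10⁸)/(307×10⁻⁹) = 6.471×10⁻¹⁹ J.
Energy delivered: (1620 mW m⁻²)(5.73×10⁻⁴ m²)(3940 s) = 3.657 J.
Photons incident: 3.657 / 6.471×10⁻¹⁹ = 5.651×10¹⁸, i.e. 5.651×10¹⁸/6.022×10²³ = 9.384×10⁻⁶ mol.
Photons absorbed: 0.430 × 9.384×10⁻⁶ = 4.035×10⁻⁶ mol.
Product formed: 0.471 × 4.035×10⁻⁶ = 1.900×10⁻⁶ mol.
Rate: 1.900×10⁻⁶ / 3940 s = 4.8×10⁻¹⁰ mol s⁻¹.

4.8×10⁻¹⁰ mol s⁻¹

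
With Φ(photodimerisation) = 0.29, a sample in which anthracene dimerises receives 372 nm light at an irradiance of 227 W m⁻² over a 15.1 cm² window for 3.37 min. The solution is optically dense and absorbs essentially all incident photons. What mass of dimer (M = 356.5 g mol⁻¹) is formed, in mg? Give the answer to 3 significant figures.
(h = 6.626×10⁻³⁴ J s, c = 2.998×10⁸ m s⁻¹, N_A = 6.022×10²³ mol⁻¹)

Photon energy at 372 nm: hc/λ = (6.626×10⁻³⁴)(2.998×10⁸)/(372×10⁻⁹) = 5.340×10⁻¹⁹ J.
Energy delivered: (227 W m⁻²)(15.1×10⁻⁴ m²)(202.2 s) = 69.31 J.
Photons incident: 69.31 / 5.340×10⁻¹⁹ = 1.298×10²⁰, i.e. 1.298×10²⁰/6.022×10²³ = 2.155×10⁻⁴ mol.
Product: Φ × n_abs = 0.29 × 2.155×10⁻⁴ = 6.250×10⁻⁵ mol.
Mass: 6.250×10⁻⁵ × 356.5 = 0.02228 g = 22.3 mg.

22.3 mg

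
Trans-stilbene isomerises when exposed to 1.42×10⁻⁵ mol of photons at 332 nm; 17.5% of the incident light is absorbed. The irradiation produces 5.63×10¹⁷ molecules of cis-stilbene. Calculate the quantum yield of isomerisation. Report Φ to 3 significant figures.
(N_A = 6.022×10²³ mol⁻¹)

Product: 5.63×10¹⁷ / 6.022×10²³ = 9.349×10⁻⁷ mol.
Photons absorbed: 0.175 × 1.42×10⁻⁵ = 2.485×10⁻⁶ mol.
Φ = 9.349×10⁻⁷ mol / 2.485×10⁻⁶ mol photons = 0.376.

Φ = 0.376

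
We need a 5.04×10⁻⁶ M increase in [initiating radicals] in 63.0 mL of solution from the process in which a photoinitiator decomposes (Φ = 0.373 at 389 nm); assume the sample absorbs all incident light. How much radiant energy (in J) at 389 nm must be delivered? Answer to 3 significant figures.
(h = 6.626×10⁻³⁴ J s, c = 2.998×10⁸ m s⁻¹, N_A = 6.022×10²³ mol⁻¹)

Product: (5.04×10⁻⁶ M)(0.063 L) = 3.175×10⁻⁷ mol.
Photons that must be absorbed: 3.175×10⁻⁷ / 0.373 = 8.512×10⁻⁷ mol.
Photon energy: hc/λ = 5.107×10⁻¹⁹ J; per mole, 3.075×10⁵ J mol⁻¹.
Energy required: 8.512×10⁻⁷ × 3.075×10⁵ = 0.262 J.

0.262 J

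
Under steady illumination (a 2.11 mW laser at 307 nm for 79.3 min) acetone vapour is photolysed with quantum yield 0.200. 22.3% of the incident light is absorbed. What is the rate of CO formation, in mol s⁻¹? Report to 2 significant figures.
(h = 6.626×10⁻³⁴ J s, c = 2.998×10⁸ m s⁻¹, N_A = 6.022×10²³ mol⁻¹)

2.4×10⁻¹⁰ mol s⁻¹

Photon energy at 307 nm: hc/λ = (6.626×10⁻³⁴)(2.998×10⁸)/(307×10⁻⁹) = 6.471×10⁻¹⁹ J.
Energy delivered: (2.11 mW)(4758 s) = 10.04 J.
Photons incident: 10.04 / 6.471×10⁻¹⁹ = 1.552×10¹⁹, i.e. 1.552×10¹⁹/6.022×10²³ = 2.577×10⁻⁵ mol.
Photons absorbed: 0.223 × 2.577×10⁻⁵ = 5.747×10⁻⁶ mol.
Product formed: 0.200 × 5.747×10⁻⁶ = 1.149×10⁻⁶ mol.
Rate: 1.149×10⁻⁶ / 4758 s = 2.4×10⁻¹⁰ mol s⁻¹.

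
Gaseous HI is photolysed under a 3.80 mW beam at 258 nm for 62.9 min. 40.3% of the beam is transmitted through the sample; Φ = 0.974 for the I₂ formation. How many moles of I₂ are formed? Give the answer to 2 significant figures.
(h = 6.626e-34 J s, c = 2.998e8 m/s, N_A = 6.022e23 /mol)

Photon energy at 258 nm: hc/λ = (6.626e-34)(2.998e8)/(258e-9) = 7.700e-19 J.
Energy delivered: (3.80 mW)(3774 s) = 14.34 J.
Photons incident: 14.34 / 7.700e-19 = 1.862e19, i.e. 1.862e19/6.022e23 = 3.092e-5 mol.
Fraction absorbed: 1 − 40.3/100 = 0.5970.
Photons absorbed: 0.5970 × 3.092e-5 = 1.846e-5 mol.
Product: Φ × n_abs = 0.974 × 1.846e-5 = 1.798e-5 mol.

1.8e-5 mol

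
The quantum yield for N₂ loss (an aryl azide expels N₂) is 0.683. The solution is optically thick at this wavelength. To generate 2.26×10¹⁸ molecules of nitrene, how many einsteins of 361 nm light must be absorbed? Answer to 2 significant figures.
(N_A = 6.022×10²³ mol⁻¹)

Product: 2.26×10¹⁸ / 6.022×10²³ = 3.753×10⁻⁶ mol.
Photons that must be absorbed: 3.753×10⁻⁶ / 0.683 = 5.495×10⁻⁶ mol.

5.5×10⁻⁶ einstein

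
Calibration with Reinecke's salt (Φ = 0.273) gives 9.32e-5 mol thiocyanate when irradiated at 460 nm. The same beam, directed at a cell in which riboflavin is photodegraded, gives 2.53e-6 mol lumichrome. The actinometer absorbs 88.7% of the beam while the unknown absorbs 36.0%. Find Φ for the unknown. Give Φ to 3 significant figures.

Φ = 0.0183

Photons absorbed by the actinometer: 9.32e-5 / 0.273 = 3.414e-4 mol.
Incident flux: 3.414e-4 / 0.887 = 3.849e-4 einstein.
Absorbed by unknown: 0.360 × 3.849e-4 = 1.386e-4 mol.
Φ(unknown) = 2.53e-6 / 1.386e-4 = 0.0183.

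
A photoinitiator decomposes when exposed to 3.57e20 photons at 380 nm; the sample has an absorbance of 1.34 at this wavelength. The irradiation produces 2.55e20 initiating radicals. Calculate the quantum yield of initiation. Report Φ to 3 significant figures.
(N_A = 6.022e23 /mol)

Φ = 0.748

Product: 2.55e20 / 6.022e23 = 4.234e-4 mol.
Moles of photons: 3.57e20 / 6.022e23 = 5.928e-4 mol.
Fraction absorbed: 1 − 10^(−1.34) = 0.9543.
Photons absorbed: 0.9543 × 5.928e-4 = 5.657e-4 mol.
Φ = 4.234e-4 mol / 5.657e-4 mol photons = 0.748.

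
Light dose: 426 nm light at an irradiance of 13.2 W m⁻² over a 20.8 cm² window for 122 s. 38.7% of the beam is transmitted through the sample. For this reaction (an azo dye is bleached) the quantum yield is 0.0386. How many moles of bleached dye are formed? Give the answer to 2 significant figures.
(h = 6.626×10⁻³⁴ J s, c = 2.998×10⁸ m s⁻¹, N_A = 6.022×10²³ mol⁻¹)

Photon energy at 426 nm: hc/λ = (6.626×10⁻³⁴)(2.998×10⁸)/(426×10⁻⁹) = 4.663×10⁻¹⁹ J.
Energy delivered: (13.2 W m⁻²)(20.8×10⁻⁴ m²)(122 s) = 3.350 J.
Photons incident: 3.350 / 4.663×10⁻¹⁹ = 7.184×10¹⁸, i.e. 7.184×10¹⁸/6.022×10²³ = 1.193×10⁻⁵ mol.
Fraction absorbed: 1 − 38.7/100 = 0.6130.
Photons absorbed: 0.6130 × 1.193×10⁻⁵ = 7.313×10⁻⁶ mol.
Product: Φ × n_abs = 0.0386 × 7.313×10⁻⁶ = 2.823×10⁻⁷ mol.

2.8×10⁻⁷ mol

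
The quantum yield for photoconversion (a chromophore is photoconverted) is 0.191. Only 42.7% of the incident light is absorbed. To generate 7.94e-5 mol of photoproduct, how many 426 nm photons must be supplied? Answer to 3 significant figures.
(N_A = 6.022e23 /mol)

Photons that must be absorbed: 7.94e-5 / 0.191 = 4.157e-4 mol.
Incident photons needed: 4.157e-4 / 0.427 = 9.735e-4 mol.
Photon count: 9.735e-4 × 6.022e23 = 5.86e20.

5.86e20 photons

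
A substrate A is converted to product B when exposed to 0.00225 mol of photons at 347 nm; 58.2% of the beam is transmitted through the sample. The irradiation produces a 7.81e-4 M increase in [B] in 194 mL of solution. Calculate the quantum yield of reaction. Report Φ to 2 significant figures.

Product: (7.81e-4 M)(0.194 L) = 1.515e-4 mol.
Fraction absorbed: 1 − 58.2/100 = 0.4180.
Photons absorbed: 0.4180 × 0.00225 = 9.405e-4 mol.
Φ = 1.515e-4 mol / 9.405e-4 mol photons = 0.16.

Φ = 0.16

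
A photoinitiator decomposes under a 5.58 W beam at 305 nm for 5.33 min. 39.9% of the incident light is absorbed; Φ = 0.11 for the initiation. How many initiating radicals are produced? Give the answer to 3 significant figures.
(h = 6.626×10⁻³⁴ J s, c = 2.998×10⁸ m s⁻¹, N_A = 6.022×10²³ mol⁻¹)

Photon energy at 305 nm: hc/λ = (6.626×10⁻³⁴)(2.998×10⁸)/(305×10⁻⁹) = 6.513×10⁻¹⁹ J.
Energy delivered: (5.58 W)(319.8 s) = 1784 J.
Photons incident: 1784 / 6.513×10⁻¹⁹ = 2.739×10²¹, i.e. 2.739×10²¹/6.022×10²³ = 0.004548 mol.
Photons absorbed: 0.399 × 0.004548 = 0.001815 mol.
Product: Φ × n_abs = 0.11 × 0.001815 = 1.997×10⁻⁴ mol.
As a count: 1.997×10⁻⁴ × 6.022×10²³ = 1.20×10²⁰.

1.20×10²⁰ initiating radicals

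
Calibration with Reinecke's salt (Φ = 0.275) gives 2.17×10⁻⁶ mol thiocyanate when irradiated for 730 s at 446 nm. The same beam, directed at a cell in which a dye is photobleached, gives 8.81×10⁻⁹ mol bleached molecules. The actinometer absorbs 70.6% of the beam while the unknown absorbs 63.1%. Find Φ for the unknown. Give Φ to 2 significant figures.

Photons absorbed by the actinometer: 2.17×10⁻⁶ / 0.275 = 7.891×10⁻⁶ mol.
Incident flux: 7.891×10⁻⁶ / 0.706 = 1.118×10⁻⁵ einstein.
Absorbed by unknown: 0.631 × 1.118×10⁻⁵ = 7.055×10⁻⁶ mol.
Φ(unknown) = 8.81×10⁻⁹ / 7.055×10⁻⁶ = 0.0012.

Φ = 0.0012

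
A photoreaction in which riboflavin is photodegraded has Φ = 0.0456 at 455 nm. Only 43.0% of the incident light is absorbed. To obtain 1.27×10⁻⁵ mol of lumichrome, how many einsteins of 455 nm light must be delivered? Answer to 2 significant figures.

Photons that must be absorbed: 1.27×10⁻⁵ / 0.0456 = 2.785×10⁻⁴ mol.
Incident photons needed: 2.785×10⁻⁴ / 0.430 = 6.477×10⁻⁴ mol.

6.5×10⁻⁴ einstein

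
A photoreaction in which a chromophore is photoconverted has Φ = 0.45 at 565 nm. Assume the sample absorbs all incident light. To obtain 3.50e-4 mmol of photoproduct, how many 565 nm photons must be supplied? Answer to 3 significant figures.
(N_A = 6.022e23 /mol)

4.68e17 photons

Product: 3.50e-4 mmol = 3.50e-7 mol.
Photons that must be absorbed: 3.50e-7 / 0.45 = 7.778e-7 mol.
Photon count: 7.778e-7 × 6.022e23 = 4.68e17.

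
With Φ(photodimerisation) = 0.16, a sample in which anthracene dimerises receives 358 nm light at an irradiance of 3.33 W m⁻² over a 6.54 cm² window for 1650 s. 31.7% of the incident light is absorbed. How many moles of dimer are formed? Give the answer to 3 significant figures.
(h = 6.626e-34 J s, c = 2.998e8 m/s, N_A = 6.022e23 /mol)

Photon energy at 358 nm: hc/λ = (6.626e-34)(2.998e8)/(358e-9) = 5.549e-19 J.
Energy delivered: (3.33 W m⁻²)(6.54e-4 m²)(1650 s) = 3.593 J.
Photons incident: 3.593 / 5.549e-19 = 6.475e18, i.e. 6.475e18/6.022e23 = 1.075e-5 mol.
Photons absorbed: 0.317 × 1.075e-5 = 3.408e-6 mol.
Product: Φ × n_abs = 0.16 × 3.408e-6 = 5.453e-7 mol.

5.45e-7 mol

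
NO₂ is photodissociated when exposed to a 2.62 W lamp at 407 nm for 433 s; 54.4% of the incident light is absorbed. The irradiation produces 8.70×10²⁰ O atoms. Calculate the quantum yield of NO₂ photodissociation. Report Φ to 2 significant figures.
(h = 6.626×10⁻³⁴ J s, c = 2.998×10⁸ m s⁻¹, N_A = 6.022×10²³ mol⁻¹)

Product: 8.70×10²⁰ / 6.022×10²³ = 0.001445 mol.
Photon energy at 407 nm: hc/λ = (6.626×10⁻³⁴)(2.998×10⁸)/(407×10⁻⁹) = 4.881×10⁻¹⁹ J.
Energy delivered: (2.62 W)(433 s) = 1134 J.
Photons incident: 1134 / 4.881×10⁻¹⁹ = 2.323×10²¹, i.e. 2.323×10²¹/6.022×10²³ = 0.003858 mol.
Photons absorbed: 0.544 × 0.003858 = 0.002099 mol.
Φ = 0.001445 mol / 0.002099 mol photons = 0.69.

Φ = 0.69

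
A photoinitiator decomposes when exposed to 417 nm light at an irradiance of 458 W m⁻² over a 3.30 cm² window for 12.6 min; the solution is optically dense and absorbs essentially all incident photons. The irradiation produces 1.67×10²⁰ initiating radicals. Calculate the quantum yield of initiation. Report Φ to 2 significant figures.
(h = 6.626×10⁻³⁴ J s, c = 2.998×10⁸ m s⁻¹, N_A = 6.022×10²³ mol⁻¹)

Product: 1.67×10²⁰ / 6.022×10²³ = 2.773×10⁻⁴ mol.
Photon energy at 417 nm: hc/λ = (6.626×10⁻³⁴)(2.998×10⁸)/(417×10⁻⁹) = 4.764×10⁻¹⁹ J.
Energy delivered: (458 W m⁻²)(3.30×10⁻⁴ m²)(756 s) = 114.3 J.
Photons incident: 114.3 / 4.764×10⁻¹⁹ = 2.399×10²⁰, i.e. 2.399×10²⁰/6.022×10²³ = 3.984×10⁻⁴ mol.
Φ = 2.773×10⁻⁴ mol / 3.984×10⁻⁴ mol photons = 0.70.

Φ = 0.70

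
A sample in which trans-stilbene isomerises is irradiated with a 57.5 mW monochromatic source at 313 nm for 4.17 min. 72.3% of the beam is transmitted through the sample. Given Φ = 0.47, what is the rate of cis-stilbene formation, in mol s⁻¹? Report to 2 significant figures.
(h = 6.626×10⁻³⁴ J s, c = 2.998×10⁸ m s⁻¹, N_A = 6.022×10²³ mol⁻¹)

2.0×10⁻⁸ mol s⁻¹

Photon energy at 313 nm: hc/λ = (6.626×10⁻³⁴)(2.998×10⁸)/(313×10⁻⁹) = 6.347×10⁻¹⁹ J.
Energy delivered: (57.5 mW)(250.2 s) = 14.39 J.
Photons incident: 14.39 / 6.347×10⁻¹⁹ = 2.267×10¹⁹, i.e. 2.267×10¹⁹/6.022×10²³ = 3.765×10⁻⁵ mol.
Fraction absorbed: 1 − 72.3/100 = 0.2770.
Photons absorbed: 0.2770 × 3.765×10⁻⁵ = 1.043×10⁻⁵ mol.
Product formed: 0.47 × 1.043×10⁻⁵ = 4.902×10⁻⁶ mol.
Rate: 4.902×10⁻⁶ / 250.2 s = 2.0×10⁻⁸ mol s⁻¹.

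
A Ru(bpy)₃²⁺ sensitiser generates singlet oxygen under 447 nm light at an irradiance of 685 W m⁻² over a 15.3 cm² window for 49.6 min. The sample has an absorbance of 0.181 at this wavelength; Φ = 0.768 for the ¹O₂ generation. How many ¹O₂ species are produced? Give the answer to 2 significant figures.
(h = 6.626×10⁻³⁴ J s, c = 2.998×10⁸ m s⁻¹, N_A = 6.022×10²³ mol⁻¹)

1.8×10²¹ species

Photon energy at 447 nm: hc/λ = (6.626×10⁻³⁴)(2.998×10⁸)/(447×10⁻⁹) = 4.444×10⁻¹⁹ J.
Energy delivered: (685 W m⁻²)(15.3×10⁻⁴ m²)(2976 s) = 3119 J.
Photons incident: 3119 / 4.444×10⁻¹⁹ = 7.018×10²¹, i.e. 7.018×10²¹/6.022×10²³ = 0.01165 mol.
Fraction absorbed: 1 − 10^(−0.181) = 0.3408.
Photons absorbed: 0.3408 × 0.01165 = 0.003970 mol.
Product: Φ × n_abs = 0.768 × 0.003970 = 0.003049 mol.
As a count: 0.003049 × 6.022×10²³ = 1.8×10²¹.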